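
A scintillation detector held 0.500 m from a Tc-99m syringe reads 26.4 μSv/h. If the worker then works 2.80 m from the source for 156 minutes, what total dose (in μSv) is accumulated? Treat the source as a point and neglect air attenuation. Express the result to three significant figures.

2.19 μSv

Since intensity falls as 1/r², rate at 2.80 m:
26.4 × (0.500/2.80)² = 26.4 × 0.03189 = 0.8419 μSv/h.
Dose = rate × time = 0.8419 μSv/h × 2.600 h = 2.189 μSv.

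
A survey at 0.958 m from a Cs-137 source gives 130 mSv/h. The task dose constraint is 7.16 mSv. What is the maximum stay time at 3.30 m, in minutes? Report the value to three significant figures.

Using I₁d₁² = I₂d₂², rate at 3.30 m:
130 × (0.958/3.30)² = 130 × 0.08428 = 10.96 mSv/h.
Stay time = 7.16 mSv ÷ 10.96 mSv/h = 0.6533 h = 39.20 min.

39.2 min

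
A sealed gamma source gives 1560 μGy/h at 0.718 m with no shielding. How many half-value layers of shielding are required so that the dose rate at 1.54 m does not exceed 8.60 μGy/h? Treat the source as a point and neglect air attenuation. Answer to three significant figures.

5.30 half-value layers

At 1.54 m, distance alone gives (0.718/1.54)² = 0.2174, so 1560 × 0.2174 = 339.1 μGy/h.
Further attenuation needed: 339.1/8.60 = 39.43.
n = log₂(39.43) = 5.301 half-value layers.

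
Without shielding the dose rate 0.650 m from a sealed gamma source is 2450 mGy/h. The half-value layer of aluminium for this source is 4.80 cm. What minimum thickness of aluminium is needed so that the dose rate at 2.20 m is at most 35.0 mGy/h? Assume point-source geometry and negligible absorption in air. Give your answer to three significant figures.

At 2.20 m, distance alone gives (0.650/2.20)² = 0.08729, so 2450 × 0.08729 = 213.9 mGy/h.
Further attenuation needed: 213.9/35.0 = 6.111.
n = log₂(6.111) = 2.611 half-value layers.
Thickness = 2.611 × 4.80 cm = 12.53 cm.

12.5 cm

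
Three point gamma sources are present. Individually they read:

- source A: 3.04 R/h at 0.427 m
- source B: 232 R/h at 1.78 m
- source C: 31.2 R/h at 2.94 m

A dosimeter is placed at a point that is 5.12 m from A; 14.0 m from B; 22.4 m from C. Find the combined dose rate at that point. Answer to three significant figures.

4.31 R/h

Each source contributes Iᵢ·(dᵢ/rᵢ)²; contributions add.
A: 3.04 × (0.427/5.12)² = 0.02114 R/h
B: 232 × (1.78/14.0)² = 3.750 R/h
C: 31.2 × (2.94/22.4)² = 0.5375 R/h
Total = 0.02114 + 3.750 + 0.5375 = 4.309 R/h.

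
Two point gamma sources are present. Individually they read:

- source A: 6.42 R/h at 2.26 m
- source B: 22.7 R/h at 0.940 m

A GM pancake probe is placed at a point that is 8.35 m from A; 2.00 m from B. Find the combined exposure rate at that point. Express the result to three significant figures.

5.48 R/h

By superposition, sum each source's inverse-square contribution:
A: 6.42 × (2.26/8.35)² = 0.4703 R/h
B: 22.7 × (0.940/2.00)² = 5.014 R/h
Total = 0.4703 + 5.014 = 5.484 R/h.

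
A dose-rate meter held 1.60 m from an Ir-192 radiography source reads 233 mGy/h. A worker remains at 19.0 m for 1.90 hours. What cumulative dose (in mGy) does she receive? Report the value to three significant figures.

3.14 mGy

Intensity scales as (d₁/d₂)², so rate at 19.0 m:
(1.60/19.0)² = 0.007091, so 233 × 0.007091 = 1.652 mGy/h.
Dose = rate × time = 1.652 mGy/h × 1.900 h = 3.139 mGy.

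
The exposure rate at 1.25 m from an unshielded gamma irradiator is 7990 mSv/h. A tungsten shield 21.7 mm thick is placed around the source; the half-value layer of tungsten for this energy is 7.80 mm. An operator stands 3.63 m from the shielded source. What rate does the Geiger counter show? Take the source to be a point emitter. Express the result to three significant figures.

Distance alone: (1.25/3.63)² = 0.1186, so 7990 × 0.1186 = 947.6 mSv/h.
Shield: 21.7/7.80 = 2.782 half-value layers → attenuation 2^(−2.782) = 0.1454.
Combined: 947.6 × 0.1454 = 137.8 mSv/h.

138 mSv/h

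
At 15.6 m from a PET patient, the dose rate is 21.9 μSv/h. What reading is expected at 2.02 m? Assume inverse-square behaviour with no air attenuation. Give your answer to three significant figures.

Since intensity falls as 1/r², the rate at 2.02 m is
(15.6/2.02)² = 59.64, so 21.9 × 59.64 = 1306 μSv/h.

1310 μSv/h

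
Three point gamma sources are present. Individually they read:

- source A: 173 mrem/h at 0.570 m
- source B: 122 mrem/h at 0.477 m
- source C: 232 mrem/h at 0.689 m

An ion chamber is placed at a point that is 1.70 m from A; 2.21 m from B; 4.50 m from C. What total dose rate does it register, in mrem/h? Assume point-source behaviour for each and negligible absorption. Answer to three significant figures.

By superposition, sum each source's inverse-square contribution:
A: 173 × (0.570/1.70)² = 19.45 mrem/h
B: 122 × (0.477/2.21)² = 5.683 mrem/h
C: 232 × (0.689/4.50)² = 5.439 mrem/h
Total = 19.45 + 5.683 + 5.439 = 30.57 mrem/h.

30.6 mrem/h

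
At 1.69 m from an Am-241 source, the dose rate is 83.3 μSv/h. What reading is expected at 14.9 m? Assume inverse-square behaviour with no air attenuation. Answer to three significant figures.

Applying the 1/r² law, the rate at 14.9 m is
83.3 × (1.69/14.9)² = 83.3 × 0.01286 = 1.071 μSv/h.

1.07 μSv/h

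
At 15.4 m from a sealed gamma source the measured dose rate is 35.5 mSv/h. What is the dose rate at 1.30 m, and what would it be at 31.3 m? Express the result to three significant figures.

By the inverse-square law,
At 1.30 m: 35.5 × (15.4/1.30)² = 35.5 × 140.3 = 4981 mSv/h
At 31.3 m: (1.30/31.3)² = 0.001725, so 4981 × 0.001725 = 8.592 mSv/h.

4980 mSv/h; 8.59 mSv/h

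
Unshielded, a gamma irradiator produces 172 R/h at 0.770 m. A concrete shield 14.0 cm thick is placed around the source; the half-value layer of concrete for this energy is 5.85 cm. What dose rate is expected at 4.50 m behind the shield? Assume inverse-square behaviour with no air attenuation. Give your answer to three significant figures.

0.959 R/h

Distance alone: 172 × (0.770/4.50)² = 172 × 0.02928 = 5.036 R/h.
Shield: 14.0/5.85 = 2.393 half-value layers → attenuation 2^(−2.393) = 0.1904.
Combined: 5.036 × 0.1904 = 0.9589 R/h.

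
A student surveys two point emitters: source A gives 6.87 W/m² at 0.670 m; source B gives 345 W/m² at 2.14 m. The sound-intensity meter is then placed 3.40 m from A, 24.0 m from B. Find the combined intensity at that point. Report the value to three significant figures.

By superposition, sum each source's inverse-square contribution:
A: 6.87 × (0.670/3.40)² = 0.2668 W/m²
B: 345 × (2.14/24.0)² = 2.743 W/m²
Total = 0.2668 + 2.743 = 3.010 W/m².

3.01 W/m²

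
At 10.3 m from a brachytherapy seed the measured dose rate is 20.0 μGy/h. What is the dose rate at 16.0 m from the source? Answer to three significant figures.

Intensity scales as (d₁/d₂)², so scaling from 10.3 m to 16.0 m:
20.0 × (10.3/16.0)² = 20.0 × 0.4144 = 8.288 μGy/h.

8.29 μGy/h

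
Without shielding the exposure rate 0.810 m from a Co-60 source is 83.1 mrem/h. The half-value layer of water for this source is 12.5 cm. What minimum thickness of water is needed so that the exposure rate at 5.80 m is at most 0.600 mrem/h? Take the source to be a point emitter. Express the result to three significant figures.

17.9 cm

At 5.80 m, distance alone gives (0.810/5.80)² = 0.01950, so 83.1 × 0.01950 = 1.620 mrem/h.
Further attenuation needed: 1.620/0.600 = 2.700.
n = log₂(2.700) = 1.433 half-value layers.
Thickness = 1.433 × 12.5 cm = 17.91 cm.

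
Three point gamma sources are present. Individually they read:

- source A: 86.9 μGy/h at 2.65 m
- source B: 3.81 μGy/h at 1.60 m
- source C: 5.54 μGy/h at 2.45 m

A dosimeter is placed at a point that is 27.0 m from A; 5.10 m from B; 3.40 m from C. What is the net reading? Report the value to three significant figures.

By superposition, sum each source's inverse-square contribution:
A: 86.9 × (2.65/27.0)² = 0.8371 μGy/h
B: 3.81 × (1.60/5.10)² = 0.3750 μGy/h
C: 5.54 × (2.45/3.40)² = 2.877 μGy/h
Total = 0.8371 + 0.3750 + 2.877 = 4.089 μGy/h.

4.09 μGy/h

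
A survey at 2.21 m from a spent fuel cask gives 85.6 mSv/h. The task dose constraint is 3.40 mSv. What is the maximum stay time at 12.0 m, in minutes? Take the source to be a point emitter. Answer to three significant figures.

Applying the 1/r² law, rate at 12.0 m:
(2.21/12.0)² = 0.03392, so 85.6 × 0.03392 = 2.904 mSv/h.
Stay time = 3.40 mSv ÷ 2.904 mSv/h = 1.171 h = 70.26 min.

70.3 min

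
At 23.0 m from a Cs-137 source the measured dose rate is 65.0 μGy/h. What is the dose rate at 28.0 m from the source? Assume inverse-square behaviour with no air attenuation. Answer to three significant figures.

Intensity scales as (d₁/d₂)², so scaling from 23.0 m to 28.0 m:
65.0 × (23.0/28.0)² = 65.0 × 0.6747 = 43.86 μGy/h.

43.9 μGy/h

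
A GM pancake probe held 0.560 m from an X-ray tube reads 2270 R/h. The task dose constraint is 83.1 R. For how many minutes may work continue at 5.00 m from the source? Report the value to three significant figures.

175 min

Intensity scales as (d₁/d₂)², so rate at 5.00 m:
2270 × (0.560/5.00)² = 2270 × 0.01254 = 28.47 R/h.
Stay time = 83.1 R ÷ 28.47 R/h = 2.919 h = 175.1 min.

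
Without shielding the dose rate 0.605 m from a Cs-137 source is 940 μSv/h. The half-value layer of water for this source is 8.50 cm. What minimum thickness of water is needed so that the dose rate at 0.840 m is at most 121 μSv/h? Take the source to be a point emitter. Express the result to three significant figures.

17.1 cm

At 0.840 m, distance alone gives (0.605/0.840)² = 0.5187, so 940 × 0.5187 = 487.6 μSv/h.
Further attenuation needed: 487.6/121 = 4.030.
n = log₂(4.030) = 2.011 half-value layers.
Thickness = 2.011 × 8.50 cm = 17.09 cm.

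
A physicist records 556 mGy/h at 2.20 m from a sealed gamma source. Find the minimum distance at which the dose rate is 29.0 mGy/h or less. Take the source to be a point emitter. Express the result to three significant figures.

Since intensity falls as 1/r², d₂ = d₁·√(I₁/I₂).
I₁/I₂ = 556/29.0 = 19.17, so d₂ = 2.20 × √19.17 = 9.632 m.

9.63 m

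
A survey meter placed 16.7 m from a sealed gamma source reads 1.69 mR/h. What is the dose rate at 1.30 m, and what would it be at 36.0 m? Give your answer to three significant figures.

Using I₁d₁² = I₂d₂²,
At 1.30 m: 1.69 × (16.7/1.30)² = 1.69 × 165.0 = 278.8 mR/h
At 36.0 m: 278.8 × (1.30/36.0)² = 278.8 × 0.001304 = 0.3636 mR/h.

279 mR/h; 0.364 mR/h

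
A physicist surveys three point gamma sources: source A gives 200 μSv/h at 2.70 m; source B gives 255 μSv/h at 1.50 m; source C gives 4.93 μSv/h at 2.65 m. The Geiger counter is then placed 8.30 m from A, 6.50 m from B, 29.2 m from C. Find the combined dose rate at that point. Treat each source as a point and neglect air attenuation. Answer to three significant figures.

Each source contributes Iᵢ·(dᵢ/rᵢ)²; contributions add.
A: 200 × (2.70/8.30)² = 21.16 μSv/h
B: 255 × (1.50/6.50)² = 13.58 μSv/h
C: 4.93 × (2.65/29.2)² = 0.04060 μSv/h
Total = 21.16 + 13.58 + 0.04060 = 34.78 μSv/h.

34.8 μSv/h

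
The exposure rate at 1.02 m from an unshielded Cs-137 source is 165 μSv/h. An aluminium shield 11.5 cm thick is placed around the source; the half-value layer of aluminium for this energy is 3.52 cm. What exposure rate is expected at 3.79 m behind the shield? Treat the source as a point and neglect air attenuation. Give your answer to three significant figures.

1.24 μSv/h

Distance alone: 165 × (1.02/3.79)² = 165 × 0.07243 = 11.95 μSv/h.
Shield: 11.5/3.52 = 3.267 half-value layers → attenuation 2^(−3.267) = 0.1039.
Combined: 11.95 × 0.1039 = 1.242 μSv/h.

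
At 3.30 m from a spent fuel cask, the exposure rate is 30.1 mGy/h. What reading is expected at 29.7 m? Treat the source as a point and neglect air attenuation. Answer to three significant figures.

0.372 mGy/h

Since intensity falls as 1/r², the rate at 29.7 m is
(3.30/29.7)² = 0.01235, so 30.1 × 0.01235 = 0.3717 mGy/h.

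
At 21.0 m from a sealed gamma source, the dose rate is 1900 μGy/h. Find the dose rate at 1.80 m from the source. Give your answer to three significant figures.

259000 μGy/h

Since intensity falls as 1/r², the rate at 1.80 m is
1900 × (21.0/1.80)² = 1900 × 136.1 = 258600 μGy/h.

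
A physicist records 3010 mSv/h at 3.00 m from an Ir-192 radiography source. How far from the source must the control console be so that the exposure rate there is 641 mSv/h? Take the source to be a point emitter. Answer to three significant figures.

Applying the 1/r² law, d₂ = d₁·√(I₁/I₂).
I₁/I₂ = 3010/641 = 4.696, so d₂ = 3.00 × √4.696 = 6.501 m.

6.50 m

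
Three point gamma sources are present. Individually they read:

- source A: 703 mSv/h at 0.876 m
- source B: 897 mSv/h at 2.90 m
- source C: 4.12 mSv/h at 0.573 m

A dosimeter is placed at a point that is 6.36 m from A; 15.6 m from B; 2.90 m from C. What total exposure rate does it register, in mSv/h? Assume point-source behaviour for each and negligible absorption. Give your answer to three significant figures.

By superposition, sum each source's inverse-square contribution:
A: 703 × (0.876/6.36)² = 13.34 mSv/h
B: 897 × (2.90/15.6)² = 31.00 mSv/h
C: 4.12 × (0.573/2.90)² = 0.1608 mSv/h
Total = 13.34 + 31.00 + 0.1608 = 44.50 mSv/h.

44.5 mSv/h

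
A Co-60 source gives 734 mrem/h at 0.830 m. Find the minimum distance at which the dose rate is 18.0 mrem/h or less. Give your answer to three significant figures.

5.30 m

Using I₁d₁² = I₂d₂², d₂ = d₁·√(I₁/I₂).
I₁/I₂ = 734/18.0 = 40.78, so d₂ = 0.830 × √40.78 = 5.300 m.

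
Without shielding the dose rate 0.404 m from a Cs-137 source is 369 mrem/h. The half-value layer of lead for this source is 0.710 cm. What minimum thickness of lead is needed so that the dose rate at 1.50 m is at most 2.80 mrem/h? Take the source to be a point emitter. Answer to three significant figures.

At 1.50 m, distance alone gives 369 × (0.404/1.50)² = 369 × 0.07254 = 26.77 mrem/h.
Further attenuation needed: 26.77/2.80 = 9.561.
n = log₂(9.561) = 3.257 half-value layers.
Thickness = 3.257 × 0.710 cm = 2.312 cm.

2.31 cm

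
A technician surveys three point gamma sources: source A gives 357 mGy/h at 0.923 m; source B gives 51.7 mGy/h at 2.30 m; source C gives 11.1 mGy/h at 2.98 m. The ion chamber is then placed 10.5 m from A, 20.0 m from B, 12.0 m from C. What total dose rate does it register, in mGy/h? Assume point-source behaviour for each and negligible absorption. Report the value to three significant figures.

4.13 mGy/h

By superposition, sum each source's inverse-square contribution:
A: 357 × (0.923/10.5)² = 2.759 mGy/h
B: 51.7 × (2.30/20.0)² = 0.6837 mGy/h
C: 11.1 × (2.98/12.0)² = 0.6845 mGy/h
Total = 2.759 + 0.6837 + 0.6845 = 4.127 mGy/h.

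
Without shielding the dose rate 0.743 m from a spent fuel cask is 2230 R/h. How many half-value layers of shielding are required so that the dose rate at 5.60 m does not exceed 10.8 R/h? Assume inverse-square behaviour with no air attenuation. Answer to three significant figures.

1.86 half-value layers

At 5.60 m, distance alone gives 2230 × (0.743/5.60)² = 2230 × 0.01760 = 39.25 R/h.
Further attenuation needed: 39.25/10.8 = 3.634.
n = log₂(3.634) = 1.862 half-value layers.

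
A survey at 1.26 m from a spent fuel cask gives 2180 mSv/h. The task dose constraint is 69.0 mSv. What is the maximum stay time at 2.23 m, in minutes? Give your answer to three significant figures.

Intensity scales as (d₁/d₂)², so rate at 2.23 m:
(1.26/2.23)² = 0.3193, so 2180 × 0.3193 = 696.1 mSv/h.
Stay time = 69.0 mSv ÷ 696.1 mSv/h = 0.09912 h = 5.947 min.

5.95 min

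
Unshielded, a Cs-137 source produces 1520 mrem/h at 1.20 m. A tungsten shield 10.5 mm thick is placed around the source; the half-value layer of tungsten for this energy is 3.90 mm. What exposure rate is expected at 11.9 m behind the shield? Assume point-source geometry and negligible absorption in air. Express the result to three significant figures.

2.39 mrem/h

Distance alone: 1520 × (1.20/11.9)² = 1520 × 0.01017 = 15.46 mrem/h.
Shield: 10.5/3.90 = 2.692 half-value layers → attenuation 2^(−2.692) = 0.1547.
Combined: 15.46 × 0.1547 = 2.392 mrem/h.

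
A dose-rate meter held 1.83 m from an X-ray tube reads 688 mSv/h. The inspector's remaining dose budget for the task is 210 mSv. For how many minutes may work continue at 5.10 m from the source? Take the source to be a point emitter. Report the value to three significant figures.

142 min

Using I₁d₁² = I₂d₂², rate at 5.10 m:
(1.83/5.10)² = 0.1288, so 688 × 0.1288 = 88.61 mSv/h.
Stay time = 210 mSv ÷ 88.61 mSv/h = 2.370 h = 142.2 min.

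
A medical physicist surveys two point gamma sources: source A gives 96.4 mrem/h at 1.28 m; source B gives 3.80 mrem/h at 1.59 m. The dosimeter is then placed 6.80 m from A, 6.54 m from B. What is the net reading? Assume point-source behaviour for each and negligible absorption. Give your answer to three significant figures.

3.64 mrem/h

Each source contributes Iᵢ·(dᵢ/rᵢ)²; contributions add.
A: 96.4 × (1.28/6.80)² = 3.416 mrem/h
B: 3.80 × (1.59/6.54)² = 0.2246 mrem/h
Total = 3.416 + 0.2246 = 3.641 mrem/h.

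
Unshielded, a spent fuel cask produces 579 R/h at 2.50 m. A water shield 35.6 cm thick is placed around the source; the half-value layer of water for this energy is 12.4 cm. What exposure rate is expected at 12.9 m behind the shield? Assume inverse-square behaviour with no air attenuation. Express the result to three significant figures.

Distance alone: 579 × (2.50/12.9)² = 579 × 0.03756 = 21.75 R/h.
Shield: 35.6/12.4 = 2.871 half-value layers → attenuation 2^(−2.871) = 0.1367.
Combined: 21.75 × 0.1367 = 2.973 R/h.

2.97 R/h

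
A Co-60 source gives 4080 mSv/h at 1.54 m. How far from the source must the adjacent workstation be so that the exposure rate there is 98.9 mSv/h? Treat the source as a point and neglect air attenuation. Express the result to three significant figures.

By the inverse-square law, d₂ = d₁·√(I₁/I₂).
I₁/I₂ = 4080/98.9 = 41.25, so d₂ = 1.54 × √41.25 = 9.891 m.

9.89 m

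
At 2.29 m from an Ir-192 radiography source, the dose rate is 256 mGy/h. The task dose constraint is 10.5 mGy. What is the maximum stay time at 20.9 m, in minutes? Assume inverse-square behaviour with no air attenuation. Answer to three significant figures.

205 min

Applying the 1/r² law, rate at 20.9 m:
(2.29/20.9)² = 0.01201, so 256 × 0.01201 = 3.075 mGy/h.
Stay time = 10.5 mGy ÷ 3.075 mGy/h = 3.415 h = 204.9 min.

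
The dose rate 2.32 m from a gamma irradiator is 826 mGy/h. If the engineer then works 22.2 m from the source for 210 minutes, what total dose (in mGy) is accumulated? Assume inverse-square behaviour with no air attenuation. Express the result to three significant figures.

31.6 mGy

Applying the 1/r² law, rate at 22.2 m:
826 × (2.32/22.2)² = 826 × 0.01092 = 9.020 mGy/h.
Dose = rate × time = 9.020 mGy/h × 3.500 h = 31.57 mGy.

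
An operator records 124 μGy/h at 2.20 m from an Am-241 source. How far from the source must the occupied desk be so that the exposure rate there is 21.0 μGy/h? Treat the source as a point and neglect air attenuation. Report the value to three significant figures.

5.35 m

By the inverse-square law, d₂ = d₁·√(I₁/I₂).
I₁/I₂ = 124/21.0 = 5.905, so d₂ = 2.20 × √5.905 = 5.346 m.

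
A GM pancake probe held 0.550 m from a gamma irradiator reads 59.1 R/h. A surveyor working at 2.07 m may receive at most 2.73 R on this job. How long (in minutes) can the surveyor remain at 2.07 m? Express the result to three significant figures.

By the inverse-square law, rate at 2.07 m:
59.1 × (0.550/2.07)² = 59.1 × 0.07060 = 4.172 R/h.
Stay time = 2.73 R ÷ 4.172 R/h = 0.6544 h = 39.26 min.

39.3 min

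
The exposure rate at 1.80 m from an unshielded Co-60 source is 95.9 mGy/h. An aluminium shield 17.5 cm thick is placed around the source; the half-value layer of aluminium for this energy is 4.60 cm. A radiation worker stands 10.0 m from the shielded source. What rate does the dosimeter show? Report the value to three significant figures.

0.222 mGy/h

Distance alone: (1.80/10.0)² = 0.03240, so 95.9 × 0.03240 = 3.107 mGy/h.
Shield: 17.5/4.60 = 3.804 half-value layers → attenuation 2^(−3.804) = 0.07159.
Combined: 3.107 × 0.07159 = 0.2224 mGy/h.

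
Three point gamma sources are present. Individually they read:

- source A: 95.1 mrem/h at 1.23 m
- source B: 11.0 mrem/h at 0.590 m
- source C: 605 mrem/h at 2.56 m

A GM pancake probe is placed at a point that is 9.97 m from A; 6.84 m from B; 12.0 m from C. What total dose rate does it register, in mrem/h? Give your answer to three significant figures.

By superposition, sum each source's inverse-square contribution:
A: 95.1 × (1.23/9.97)² = 1.447 mrem/h
B: 11.0 × (0.590/6.84)² = 0.08184 mrem/h
C: 605 × (2.56/12.0)² = 27.53 mrem/h
Total = 1.447 + 0.08184 + 27.53 = 29.06 mrem/h.

29.1 mrem/h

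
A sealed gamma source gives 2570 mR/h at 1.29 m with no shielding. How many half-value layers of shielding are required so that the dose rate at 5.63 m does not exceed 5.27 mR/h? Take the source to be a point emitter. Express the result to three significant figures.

At 5.63 m, distance alone gives 2570 × (1.29/5.63)² = 2570 × 0.05250 = 134.9 mR/h.
Further attenuation needed: 134.9/5.27 = 25.60.
n = log₂(25.60) = 4.678 half-value layers.

4.68 half-value layers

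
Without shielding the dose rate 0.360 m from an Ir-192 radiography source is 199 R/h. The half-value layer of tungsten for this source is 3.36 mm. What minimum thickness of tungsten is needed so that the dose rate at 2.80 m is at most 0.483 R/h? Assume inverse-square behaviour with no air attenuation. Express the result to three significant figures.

At 2.80 m, distance alone gives 199 × (0.360/2.80)² = 199 × 0.01653 = 3.289 R/h.
Further attenuation needed: 3.289/0.483 = 6.810.
n = log₂(6.810) = 2.768 half-value layers.
Thickness = 2.768 × 3.36 mm = 9.300 mm.

9.30 mm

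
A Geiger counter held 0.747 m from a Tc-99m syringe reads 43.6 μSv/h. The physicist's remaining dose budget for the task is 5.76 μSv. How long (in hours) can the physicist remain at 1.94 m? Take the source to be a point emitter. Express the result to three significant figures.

Applying the 1/r² law, rate at 1.94 m:
(0.747/1.94)² = 0.1483, so 43.6 × 0.1483 = 6.466 μSv/h.
Stay time = 5.76 μSv ÷ 6.466 μSv/h = 0.8908 h.

0.891 h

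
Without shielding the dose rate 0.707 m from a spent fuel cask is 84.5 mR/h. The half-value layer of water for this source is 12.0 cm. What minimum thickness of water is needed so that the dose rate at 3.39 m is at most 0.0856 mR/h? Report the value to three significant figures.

At 3.39 m, distance alone gives (0.707/3.39)² = 0.04350, so 84.5 × 0.04350 = 3.676 mR/h.
Further attenuation needed: 3.676/0.0856 = 42.94.
n = log₂(42.94) = 5.424 half-value layers.
Thickness = 5.424 × 12.0 cm = 65.09 cm.

65.1 cm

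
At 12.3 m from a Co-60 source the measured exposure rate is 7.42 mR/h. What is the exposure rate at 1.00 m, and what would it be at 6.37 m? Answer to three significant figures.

Using I₁d₁² = I₂d₂²,
At 1.00 m: 7.42 × (12.3/1.00)² = 7.42 × 151.3 = 1123 mR/h
At 6.37 m: 1123 × (1.00/6.37)² = 1123 × 0.02464 = 27.67 mR/h.

1120 mR/h; 27.7 mR/h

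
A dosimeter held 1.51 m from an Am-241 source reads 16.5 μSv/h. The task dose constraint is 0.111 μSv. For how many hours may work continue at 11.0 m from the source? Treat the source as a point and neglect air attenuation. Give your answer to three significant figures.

0.357 h

By the inverse-square law, rate at 11.0 m:
16.5 × (1.51/11.0)² = 16.5 × 0.01884 = 0.3109 μSv/h.
Stay time = 0.111 μSv ÷ 0.3109 μSv/h = 0.3570 h.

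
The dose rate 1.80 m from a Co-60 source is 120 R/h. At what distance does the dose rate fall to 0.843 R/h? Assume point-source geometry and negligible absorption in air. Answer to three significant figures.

Applying the 1/r² law, d₂ = d₁·√(I₁/I₂).
I₁/I₂ = 120/0.843 = 142.3, so d₂ = 1.80 × √142.3 = 21.47 m.

21.5 m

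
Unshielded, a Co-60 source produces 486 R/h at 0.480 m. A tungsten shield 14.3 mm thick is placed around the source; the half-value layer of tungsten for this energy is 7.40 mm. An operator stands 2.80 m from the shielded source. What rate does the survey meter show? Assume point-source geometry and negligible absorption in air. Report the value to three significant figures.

Distance alone: 486 × (0.480/2.80)² = 486 × 0.02939 = 14.28 R/h.
Shield: 14.3/7.40 = 1.932 half-value layers → attenuation 2^(−1.932) = 0.2621.
Combined: 14.28 × 0.2621 = 3.743 R/h.

3.74 R/h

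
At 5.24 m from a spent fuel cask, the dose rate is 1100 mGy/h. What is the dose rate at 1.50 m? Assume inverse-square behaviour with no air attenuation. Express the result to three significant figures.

13400 mGy/h

Using I₁d₁² = I₂d₂², the rate at 1.50 m is
(5.24/1.50)² = 12.20, so 1100 × 12.20 = 13420 mGy/h.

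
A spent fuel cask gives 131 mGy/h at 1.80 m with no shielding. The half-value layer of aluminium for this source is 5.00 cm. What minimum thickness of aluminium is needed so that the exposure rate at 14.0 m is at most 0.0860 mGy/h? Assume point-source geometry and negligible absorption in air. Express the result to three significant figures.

At 14.0 m, distance alone gives (1.80/14.0)² = 0.01653, so 131 × 0.01653 = 2.165 mGy/h.
Further attenuation needed: 2.165/0.0860 = 25.17.
n = log₂(25.17) = 4.654 half-value layers.
Thickness = 4.654 × 5.00 cm = 23.27 cm.

23.3 cm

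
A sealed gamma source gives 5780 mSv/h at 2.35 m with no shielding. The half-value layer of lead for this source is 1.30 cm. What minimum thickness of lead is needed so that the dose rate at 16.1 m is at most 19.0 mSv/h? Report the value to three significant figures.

At 16.1 m, distance alone gives (2.35/16.1)² = 0.02131, so 5780 × 0.02131 = 123.2 mSv/h.
Further attenuation needed: 123.2/19.0 = 6.484.
n = log₂(6.484) = 2.697 half-value layers.
Thickness = 2.697 × 1.30 cm = 3.506 cm.

3.51 cm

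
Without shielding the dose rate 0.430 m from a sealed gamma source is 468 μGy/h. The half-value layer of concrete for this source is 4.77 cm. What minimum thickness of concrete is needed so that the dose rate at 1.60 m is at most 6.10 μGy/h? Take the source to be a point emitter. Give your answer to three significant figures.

11.8 cm

At 1.60 m, distance alone gives 468 × (0.430/1.60)² = 468 × 0.07223 = 33.80 μGy/h.
Further attenuation needed: 33.80/6.10 = 5.541.
n = log₂(5.541) = 2.470 half-value layers.
Thickness = 2.470 × 4.77 cm = 11.78 cm.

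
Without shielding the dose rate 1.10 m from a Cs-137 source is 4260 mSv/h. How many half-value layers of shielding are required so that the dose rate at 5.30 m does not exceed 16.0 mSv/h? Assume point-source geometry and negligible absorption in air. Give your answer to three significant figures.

At 5.30 m, distance alone gives 4260 × (1.10/5.30)² = 4260 × 0.04308 = 183.5 mSv/h.
Further attenuation needed: 183.5/16.0 = 11.47.
n = log₂(11.47) = 3.520 half-value layers.

3.52 half-value layers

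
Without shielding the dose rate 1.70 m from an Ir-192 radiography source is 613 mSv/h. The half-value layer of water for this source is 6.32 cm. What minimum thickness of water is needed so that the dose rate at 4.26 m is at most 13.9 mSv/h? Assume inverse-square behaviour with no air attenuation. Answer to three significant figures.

17.8 cm

At 4.26 m, distance alone gives (1.70/4.26)² = 0.1592, so 613 × 0.1592 = 97.59 mSv/h.
Further attenuation needed: 97.59/13.9 = 7.021.
n = log₂(7.021) = 2.812 half-value layers.
Thickness = 2.812 × 6.32 cm = 17.77 cm.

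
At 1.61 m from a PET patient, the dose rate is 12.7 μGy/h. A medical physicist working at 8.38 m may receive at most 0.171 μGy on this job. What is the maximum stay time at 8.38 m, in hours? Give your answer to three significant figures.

0.365 h

Intensity scales as (d₁/d₂)², so rate at 8.38 m:
12.7 × (1.61/8.38)² = 12.7 × 0.03691 = 0.4688 μGy/h.
Stay time = 0.171 μGy ÷ 0.4688 μGy/h = 0.3648 h.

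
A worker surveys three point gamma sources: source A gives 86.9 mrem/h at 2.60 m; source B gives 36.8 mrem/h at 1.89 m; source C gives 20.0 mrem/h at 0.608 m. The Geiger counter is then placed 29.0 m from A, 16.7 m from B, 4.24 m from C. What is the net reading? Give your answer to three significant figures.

Each source contributes Iᵢ·(dᵢ/rᵢ)²; contributions add.
A: 86.9 × (2.60/29.0)² = 0.6985 mrem/h
B: 36.8 × (1.89/16.7)² = 0.4713 mrem/h
C: 20.0 × (0.608/4.24)² = 0.4112 mrem/h
Total = 0.6985 + 0.4713 + 0.4112 = 1.581 mrem/h.

1.58 mrem/h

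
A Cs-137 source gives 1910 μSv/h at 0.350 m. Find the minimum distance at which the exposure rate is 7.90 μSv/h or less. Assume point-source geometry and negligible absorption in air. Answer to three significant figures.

Intensity scales as (d₁/d₂)², so d₂ = d₁·√(I₁/I₂).
I₁/I₂ = 1910/7.90 = 241.8, so d₂ = 0.350 × √241.8 = 5.442 m.

5.44 m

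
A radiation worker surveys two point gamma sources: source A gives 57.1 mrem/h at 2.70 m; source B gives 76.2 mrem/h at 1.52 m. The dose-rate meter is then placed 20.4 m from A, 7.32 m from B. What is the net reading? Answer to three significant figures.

4.29 mrem/h

By superposition, sum each source's inverse-square contribution:
A: 57.1 × (2.70/20.4)² = 1.000 mrem/h
B: 76.2 × (1.52/7.32)² = 3.286 mrem/h
Total = 1.000 + 3.286 = 4.286 mrem/h.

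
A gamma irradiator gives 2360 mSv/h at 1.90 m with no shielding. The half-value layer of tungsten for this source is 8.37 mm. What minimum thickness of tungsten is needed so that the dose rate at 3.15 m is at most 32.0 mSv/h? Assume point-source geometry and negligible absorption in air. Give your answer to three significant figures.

39.7 mm

At 3.15 m, distance alone gives 2360 × (1.90/3.15)² = 2360 × 0.3638 = 858.6 mSv/h.
Further attenuation needed: 858.6/32.0 = 26.83.
n = log₂(26.83) = 4.746 half-value layers.
Thickness = 4.746 × 8.37 mm = 39.72 mm.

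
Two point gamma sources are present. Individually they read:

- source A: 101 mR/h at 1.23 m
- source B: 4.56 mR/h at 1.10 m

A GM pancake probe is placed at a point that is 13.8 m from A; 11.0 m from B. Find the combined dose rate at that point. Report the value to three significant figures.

Each source contributes Iᵢ·(dᵢ/rᵢ)²; contributions add.
A: 101 × (1.23/13.8)² = 0.8024 mR/h
B: 4.56 × (1.10/11.0)² = 0.04560 mR/h
Total = 0.8024 + 0.04560 = 0.8480 mR/h.

0.848 mR/h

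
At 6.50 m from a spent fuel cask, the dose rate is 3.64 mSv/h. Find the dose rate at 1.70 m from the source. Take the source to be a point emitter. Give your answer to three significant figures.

53.2 mSv/h

Intensity scales as (d₁/d₂)², so the rate at 1.70 m is
(6.50/1.70)² = 14.62, so 3.64 × 14.62 = 53.22 mSv/h.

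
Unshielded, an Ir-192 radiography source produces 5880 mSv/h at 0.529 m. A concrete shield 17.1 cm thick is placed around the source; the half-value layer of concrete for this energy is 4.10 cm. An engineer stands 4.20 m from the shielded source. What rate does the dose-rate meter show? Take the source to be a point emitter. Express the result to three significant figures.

5.18 mSv/h

Distance alone: (0.529/4.20)² = 0.01586, so 5880 × 0.01586 = 93.26 mSv/h.
Shield: 17.1/4.10 = 4.171 half-value layers → attenuation 2^(−4.171) = 0.05551.
Combined: 93.26 × 0.05551 = 5.177 mSv/h.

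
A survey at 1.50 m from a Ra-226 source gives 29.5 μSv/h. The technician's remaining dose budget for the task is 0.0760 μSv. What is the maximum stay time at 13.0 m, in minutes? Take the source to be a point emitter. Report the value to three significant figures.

11.6 min

Since intensity falls as 1/r², rate at 13.0 m:
(1.50/13.0)² = 0.01331, so 29.5 × 0.01331 = 0.3926 μSv/h.
Stay time = 0.0760 μSv ÷ 0.3926 μSv/h = 0.1936 h = 11.62 min.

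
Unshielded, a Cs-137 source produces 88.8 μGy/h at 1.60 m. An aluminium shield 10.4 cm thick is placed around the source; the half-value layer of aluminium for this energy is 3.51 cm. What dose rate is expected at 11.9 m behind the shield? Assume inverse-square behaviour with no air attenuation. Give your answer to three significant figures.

0.206 μGy/h

Distance alone: (1.60/11.9)² = 0.01808, so 88.8 × 0.01808 = 1.606 μGy/h.
Shield: 10.4/3.51 = 2.963 half-value layers → attenuation 2^(−2.963) = 0.1282.
Combined: 1.606 × 0.1282 = 0.2059 μGy/h.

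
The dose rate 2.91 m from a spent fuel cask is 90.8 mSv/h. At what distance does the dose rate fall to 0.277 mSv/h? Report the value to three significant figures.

Intensity scales as (d₁/d₂)², so d₂ = d₁·√(I₁/I₂).
I₁/I₂ = 90.8/0.277 = 327.8, so d₂ = 2.91 × √327.8 = 52.69 m.

52.7 m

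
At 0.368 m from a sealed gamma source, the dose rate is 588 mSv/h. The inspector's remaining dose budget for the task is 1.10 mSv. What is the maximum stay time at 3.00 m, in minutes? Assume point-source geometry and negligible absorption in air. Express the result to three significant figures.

Since intensity falls as 1/r², rate at 3.00 m:
588 × (0.368/3.00)² = 588 × 0.01505 = 8.849 mSv/h.
Stay time = 1.10 mSv ÷ 8.849 mSv/h = 0.1243 h = 7.458 min.

7.46 min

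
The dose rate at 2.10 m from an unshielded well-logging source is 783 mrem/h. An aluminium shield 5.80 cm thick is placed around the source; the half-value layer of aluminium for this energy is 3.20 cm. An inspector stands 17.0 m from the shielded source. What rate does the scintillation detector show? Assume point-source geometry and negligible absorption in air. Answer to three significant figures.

Distance alone: (2.10/17.0)² = 0.01526, so 783 × 0.01526 = 11.95 mrem/h.
Shield: 5.80/3.20 = 1.812 half-value layers → attenuation 2^(−1.812) = 0.2848.
Combined: 11.95 × 0.2848 = 3.403 mrem/h.

3.40 mrem/h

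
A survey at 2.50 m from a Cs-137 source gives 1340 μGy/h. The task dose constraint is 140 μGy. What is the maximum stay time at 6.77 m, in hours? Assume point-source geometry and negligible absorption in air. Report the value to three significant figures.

0.766 h

By the inverse-square law, rate at 6.77 m:
1340 × (2.50/6.77)² = 1340 × 0.1364 = 182.8 μGy/h.
Stay time = 140 μGy ÷ 182.8 μGy/h = 0.7659 h.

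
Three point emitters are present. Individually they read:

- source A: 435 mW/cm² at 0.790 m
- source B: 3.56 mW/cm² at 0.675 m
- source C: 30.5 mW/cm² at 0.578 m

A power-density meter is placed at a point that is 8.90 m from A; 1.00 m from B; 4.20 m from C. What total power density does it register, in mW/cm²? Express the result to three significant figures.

5.63 mW/cm²

Each source contributes Iᵢ·(dᵢ/rᵢ)²; contributions add.
A: 435 × (0.790/8.90)² = 3.427 mW/cm²
B: 3.56 × (0.675/1.00)² = 1.622 mW/cm²
C: 30.5 × (0.578/4.20)² = 0.5776 mW/cm²
Total = 3.427 + 1.622 + 0.5776 = 5.627 mW/cm².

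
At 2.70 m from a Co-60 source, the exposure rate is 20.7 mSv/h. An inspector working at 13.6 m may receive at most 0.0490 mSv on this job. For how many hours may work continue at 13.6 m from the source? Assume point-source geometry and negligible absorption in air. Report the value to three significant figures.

Intensity scales as (d₁/d₂)², so rate at 13.6 m:
(2.70/13.6)² = 0.03941, so 20.7 × 0.03941 = 0.8158 mSv/h.
Stay time = 0.0490 mSv ÷ 0.8158 mSv/h = 0.06006 h.

0.0601 h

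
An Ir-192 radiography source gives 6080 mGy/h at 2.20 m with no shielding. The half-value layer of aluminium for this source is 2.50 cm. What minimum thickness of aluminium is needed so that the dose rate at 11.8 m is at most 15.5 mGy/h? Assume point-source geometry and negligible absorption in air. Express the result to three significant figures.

At 11.8 m, distance alone gives (2.20/11.8)² = 0.03476, so 6080 × 0.03476 = 211.3 mGy/h.
Further attenuation needed: 211.3/15.5 = 13.63.
n = log₂(13.63) = 3.769 half-value layers.
Thickness = 3.769 × 2.50 cm = 9.422 cm.

9.42 cm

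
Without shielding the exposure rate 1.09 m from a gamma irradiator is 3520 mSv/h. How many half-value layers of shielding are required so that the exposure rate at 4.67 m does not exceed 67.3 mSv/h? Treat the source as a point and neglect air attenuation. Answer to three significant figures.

At 4.67 m, distance alone gives (1.09/4.67)² = 0.05448, so 3520 × 0.05448 = 191.8 mSv/h.
Further attenuation needed: 191.8/67.3 = 2.850.
n = log₂(2.850) = 1.511 half-value layers.

1.51 half-value layers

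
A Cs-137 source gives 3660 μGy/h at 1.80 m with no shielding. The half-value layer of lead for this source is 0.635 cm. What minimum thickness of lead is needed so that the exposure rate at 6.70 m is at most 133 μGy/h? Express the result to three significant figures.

0.629 cm

At 6.70 m, distance alone gives 3660 × (1.80/6.70)² = 3660 × 0.07218 = 264.2 μGy/h.
Further attenuation needed: 264.2/133 = 1.986.
n = log₂(1.986) = 0.9899 half-value layers.
Thickness = 0.9899 × 0.635 cm = 0.6286 cm.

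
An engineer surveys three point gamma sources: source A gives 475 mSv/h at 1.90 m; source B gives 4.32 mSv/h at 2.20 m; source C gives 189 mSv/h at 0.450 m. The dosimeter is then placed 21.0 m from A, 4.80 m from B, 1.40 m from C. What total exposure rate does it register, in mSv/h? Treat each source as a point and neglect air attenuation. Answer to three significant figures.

By superposition, sum each source's inverse-square contribution:
A: 475 × (1.90/21.0)² = 3.888 mSv/h
B: 4.32 × (2.20/4.80)² = 0.9075 mSv/h
C: 189 × (0.450/1.40)² = 19.53 mSv/h
Total = 3.888 + 0.9075 + 19.53 = 24.33 mSv/h.

24.3 mSv/h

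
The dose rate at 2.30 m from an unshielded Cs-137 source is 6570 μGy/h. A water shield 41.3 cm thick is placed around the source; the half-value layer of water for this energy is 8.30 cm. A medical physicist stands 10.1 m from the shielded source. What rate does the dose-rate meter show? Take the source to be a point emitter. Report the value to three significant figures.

Distance alone: 6570 × (2.30/10.1)² = 6570 × 0.05186 = 340.7 μGy/h.
Shield: 41.3/8.30 = 4.976 half-value layers → attenuation 2^(−4.976) = 0.03177.
Combined: 340.7 × 0.03177 = 10.82 μGy/h.

10.8 μGy/h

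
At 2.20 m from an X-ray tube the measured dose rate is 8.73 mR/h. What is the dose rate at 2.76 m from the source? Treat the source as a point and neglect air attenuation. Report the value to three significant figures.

5.55 mR/h

Since intensity falls as 1/r², scaling from 2.20 m to 2.76 m:
8.73 × (2.20/2.76)² = 8.73 × 0.6354 = 5.547 mR/h.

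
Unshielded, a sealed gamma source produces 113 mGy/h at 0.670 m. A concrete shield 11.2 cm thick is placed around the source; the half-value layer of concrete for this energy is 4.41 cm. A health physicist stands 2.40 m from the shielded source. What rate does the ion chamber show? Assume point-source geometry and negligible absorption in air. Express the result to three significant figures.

1.51 mGy/h

Distance alone: 113 × (0.670/2.40)² = 113 × 0.07793 = 8.806 mGy/h.
Shield: 11.2/4.41 = 2.540 half-value layers → attenuation 2^(−2.540) = 0.1719.
Combined: 8.806 × 0.1719 = 1.514 mGy/h.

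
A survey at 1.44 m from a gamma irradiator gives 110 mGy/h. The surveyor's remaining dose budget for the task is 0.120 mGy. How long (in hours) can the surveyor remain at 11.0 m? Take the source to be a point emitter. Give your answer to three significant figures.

0.0637 h

Intensity scales as (d₁/d₂)², so rate at 11.0 m:
(1.44/11.0)² = 0.01714, so 110 × 0.01714 = 1.885 mGy/h.
Stay time = 0.120 mGy ÷ 1.885 mGy/h = 0.06366 h.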